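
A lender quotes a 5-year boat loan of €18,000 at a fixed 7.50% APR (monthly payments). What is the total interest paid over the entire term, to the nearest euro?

€3,641

At 7.50% the monthly rate is 0.0062500, so the payment is 18,000 × 0.0062500 / (1 − 1.0062500^−60) = €360.68.
Total paid = 60 × €360.68 = €21,640.80; interest = €21,640.80 − €18,000 = €3,640.80.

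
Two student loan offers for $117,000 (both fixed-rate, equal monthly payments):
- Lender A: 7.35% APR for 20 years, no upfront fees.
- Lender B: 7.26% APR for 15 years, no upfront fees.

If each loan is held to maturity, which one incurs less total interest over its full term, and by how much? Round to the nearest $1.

Lender B by $31,274

Lender A: at 7.35% the monthly rate is 0.0061250, so the payment is 117,000 × 0.0061250 / (1 − 1.0061250^−240) = $931.84.
Total interest on Lender A = 240 × $931.84 − $117,000 = $106,641.60.
Lender B: monthly rate = 7.26%/12 = 0.0060500; payment = 117,000 × 0.0060500 / (1 − (1+0.0060500)^−180) = $1,068.71.
Total interest on Lender B = 180 × $1,068.71 − $117,000 = $75,367.80.
Lender B is lower by $31,273.80.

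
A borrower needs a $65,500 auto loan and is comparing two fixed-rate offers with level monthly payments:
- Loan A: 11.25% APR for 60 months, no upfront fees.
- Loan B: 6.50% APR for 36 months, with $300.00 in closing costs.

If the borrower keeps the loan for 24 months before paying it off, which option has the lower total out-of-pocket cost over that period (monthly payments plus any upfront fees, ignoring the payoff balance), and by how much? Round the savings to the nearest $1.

Loan A: monthly rate = 11.25%/12 = 0.0093750; payment = 65,500 × 0.0093750 / (1 − (1+0.0093750)^−60) = $1,432.31.
Loan B: monthly rate = 6.5%/12 = 0.0054167; payment = 65,500 × 0.0054167 / (1 − (1+0.0054167)^−36) = $2,007.51.
Over 24 months: Loan A costs 24 × $1,432.31 = $34,375.44; Loan B costs 24 × $2,007.51 + $300.00 = $48,480.24.
Loan A is cheaper by $48,480.24 − $34,375.44 = $14,104.80.

Loan A by $14,105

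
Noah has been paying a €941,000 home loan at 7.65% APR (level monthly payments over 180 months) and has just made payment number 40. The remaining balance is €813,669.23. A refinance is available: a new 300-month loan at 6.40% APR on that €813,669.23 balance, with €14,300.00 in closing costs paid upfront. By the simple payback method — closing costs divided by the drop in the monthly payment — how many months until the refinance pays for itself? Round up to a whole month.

5 months

Current payment = 941,000 × 7.65%/12 / (1 − (1+0.0063750)^−180) = €8,803.59.
Refinanced payment = 813,669.23 × 0.0053333 / (1 − (1+0.0053333)^−300) = €5,443.22.
Monthly savings = €8,803.59 − €5,443.22 = €3,360.37.
Break-even = €14,300.00 / €3,360.37 = 4.26 → 5 months.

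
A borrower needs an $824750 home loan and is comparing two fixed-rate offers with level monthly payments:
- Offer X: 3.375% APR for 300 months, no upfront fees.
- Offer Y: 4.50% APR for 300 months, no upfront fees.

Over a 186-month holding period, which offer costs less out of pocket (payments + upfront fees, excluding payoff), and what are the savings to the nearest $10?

Offer X by $94,940

Offer X: monthly rate = 3.375%/12 = 0.0028125; payment = 824,750 × 0.0028125 / (1 − (1+0.0028125)^−300) = $4,073.81.
Offer Y: monthly rate = 4.5%/12 = 0.0037500; payment = 824,750 × 0.0037500 / (1 − (1+0.0037500)^−300) = $4,584.23.
Over 186 months: Offer X costs 186 × $4,073.81 = $757,728.66; Offer Y costs 186 × $4,584.23 = $852,666.78.
Offer X is cheaper by $852,666.78 − $757,728.66 = $94,938.12.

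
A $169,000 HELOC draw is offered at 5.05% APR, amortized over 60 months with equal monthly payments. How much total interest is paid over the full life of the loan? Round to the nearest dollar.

$22,587

Monthly rate = 5.05%/12 = 0.0042083; payment = 169,000 × 0.0042083 / (1 − (1+0.0042083)^−60) = $3,193.11.
Total paid = 60 × $3,193.11 = $191,586.60; interest = $191,586.60 − $169,000 = $22,586.60.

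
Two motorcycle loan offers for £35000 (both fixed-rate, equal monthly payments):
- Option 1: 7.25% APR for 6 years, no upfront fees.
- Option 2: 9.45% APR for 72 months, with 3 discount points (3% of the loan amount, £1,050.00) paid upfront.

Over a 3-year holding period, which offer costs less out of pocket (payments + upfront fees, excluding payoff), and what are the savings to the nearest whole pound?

Option 1 by £2,411

Option 1: monthly rate = 7.25%/12 = 0.0060417; payment = 35,000 × 0.0060417 / (1 − (1+0.0060417)^−72) = £600.93.
Option 2: at 9.45% the monthly rate is 0.0078750, so the payment is 35,000 × 0.0078750 / (1 − 1.0078750^−72) = £638.74.
Over 36 months: Option 1 costs 36 × £600.93 = £21,633.48; Option 2 costs 36 × £638.74 + £1,050.00 = £24,044.64.
Option 1 is cheaper by £24,044.64 − £21,633.48 = £2,411.16.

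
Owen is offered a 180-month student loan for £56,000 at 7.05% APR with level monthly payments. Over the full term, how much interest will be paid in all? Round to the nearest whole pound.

£34,884

At 7.05% the monthly rate is 0.0058750, so the payment is 56,000 × 0.0058750 / (1 − 1.0058750^−180) = £504.91.
Total paid = 180 × £504.91 = £90,883.80; interest = £90,883.80 − £56,000 = £34,883.80.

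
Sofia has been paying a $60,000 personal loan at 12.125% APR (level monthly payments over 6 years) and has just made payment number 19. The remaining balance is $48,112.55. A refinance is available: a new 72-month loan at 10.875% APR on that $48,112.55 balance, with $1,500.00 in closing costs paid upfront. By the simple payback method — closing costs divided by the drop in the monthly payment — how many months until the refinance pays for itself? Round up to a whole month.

Current payment = 60,000 × 12.125%/12 / (1 − (1+0.0101042)^−72) = $1,176.92.
Refinanced payment = 48,112.55 × 0.0090625 / (1 − (1+0.0090625)^−72) = $912.70.
Monthly savings = $1,176.92 − $912.70 = $264.22.
Break-even = $1,500.00 / $264.22 = 5.68 → 6 months.

6 months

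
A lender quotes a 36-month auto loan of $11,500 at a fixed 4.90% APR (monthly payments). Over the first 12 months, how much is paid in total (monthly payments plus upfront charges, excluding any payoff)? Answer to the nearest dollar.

Monthly rate = 4.9%/12 = 0.0040833; payment = 11,500 × 0.0040833 / (1 − (1+0.0040833)^−36) = $344.15.
Total outlay = 12 × $344.15 = $4,129.80.

$4,130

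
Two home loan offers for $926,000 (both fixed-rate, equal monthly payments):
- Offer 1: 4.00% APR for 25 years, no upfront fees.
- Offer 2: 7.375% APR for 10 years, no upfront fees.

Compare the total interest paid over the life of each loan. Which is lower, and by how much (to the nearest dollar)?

Offer 1: at 4.00% the monthly rate is 0.0033333, so the payment is 926,000 × 0.0033333 / (1 − 1.0033333^−300) = $4,887.77.
Total interest on Offer 1 = 300 × $4,887.77 − $926,000 = $540,331.00.
Offer 2: monthly rate = 7.375%/12 = 0.0061458; payment = 926,000 × 0.0061458 / (1 − (1+0.0061458)^−120) = $10,931.47.
Total interest on Offer 2 = 120 × $10,931.47 − $926,000 = $385,776.40.
Offer 2 is lower by $154,554.60.

Offer 2 by $154,555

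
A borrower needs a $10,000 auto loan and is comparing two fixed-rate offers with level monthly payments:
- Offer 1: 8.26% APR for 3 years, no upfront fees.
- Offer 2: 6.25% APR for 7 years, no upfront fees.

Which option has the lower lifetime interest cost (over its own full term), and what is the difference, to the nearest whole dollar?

Offer 1: at 8.26% the monthly rate is 0.0068833, so the payment is 10,000 × 0.0068833 / (1 − 1.0068833^−36) = $314.56.
Total interest on Offer 1 = 36 × $314.56 − $10,000 = $1,324.16.
Offer 2: at 6.25% the monthly rate is 0.0052083, so the payment is 10,000 × 0.0052083 / (1 − 1.0052083^−84) = $147.29.
Total interest on Offer 2 = 84 × $147.29 − $10,000 = $2,372.36.
Offer 1 is lower by $1,048.20.

Offer 1 by $1,048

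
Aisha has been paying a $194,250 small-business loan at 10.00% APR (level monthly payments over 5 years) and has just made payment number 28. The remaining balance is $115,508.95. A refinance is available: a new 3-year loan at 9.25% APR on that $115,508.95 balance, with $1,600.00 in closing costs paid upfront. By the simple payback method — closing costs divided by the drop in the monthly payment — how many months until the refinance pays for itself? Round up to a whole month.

4 months

Current payment = 194,250 × 10%/12 / (1 − (1+0.0083333)^−60) = $4,127.24.
Refinanced payment = 115,508.95 × 0.0077083 / (1 − (1+0.0077083)^−36) = $3,686.61.
Monthly savings = $4,127.24 − $3,686.61 = $440.63.
Break-even = $1,600.00 / $440.63 = 3.63 → 4 months.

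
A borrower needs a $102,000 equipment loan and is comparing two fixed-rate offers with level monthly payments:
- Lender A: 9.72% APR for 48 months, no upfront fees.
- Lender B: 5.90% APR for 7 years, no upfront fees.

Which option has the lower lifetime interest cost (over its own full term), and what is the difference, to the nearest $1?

Lender A: monthly rate = 9.72%/12 = 0.0081000; payment = 102,000 × 0.0081000 / (1 − (1+0.0081000)^−48) = $2,573.29.
Total interest on Lender A = 48 × $2,573.29 − $102,000 = $21,517.92.
Lender B: monthly rate = 5.9%/12 = 0.0049167; payment = 102,000 × 0.0049167 / (1 − (1+0.0049167)^−84) = $1,485.19.
Total interest on Lender B = 84 × $1,485.19 − $102,000 = $22,755.96.
Lender A is lower by $1,238.04.

Lender A by $1,238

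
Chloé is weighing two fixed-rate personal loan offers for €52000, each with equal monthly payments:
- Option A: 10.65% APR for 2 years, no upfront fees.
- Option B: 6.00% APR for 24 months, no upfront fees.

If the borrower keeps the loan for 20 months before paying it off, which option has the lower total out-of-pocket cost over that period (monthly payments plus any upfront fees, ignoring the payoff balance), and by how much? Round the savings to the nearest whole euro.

Option B by €2,210

Option A: monthly rate = 10.65%/12 = 0.0088750; payment = 52,000 × 0.0088750 / (1 − (1+0.0088750)^−24) = €2,415.17.
Option B: monthly rate = 6%/12 = 0.0050000; payment = 52,000 × 0.0050000 / (1 − (1+0.0050000)^−24) = €2,304.67.
Over 20 months: Option A costs 20 × €2,415.17 = €48,303.40; Option B costs 20 × €2,304.67 = €46,093.40.
Option B is cheaper by €48,303.40 − €46,093.40 = €2,210.00.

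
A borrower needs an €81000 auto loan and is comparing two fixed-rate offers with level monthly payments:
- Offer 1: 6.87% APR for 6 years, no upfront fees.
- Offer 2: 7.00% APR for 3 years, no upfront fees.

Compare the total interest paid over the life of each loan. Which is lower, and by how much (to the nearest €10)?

Offer 2 by €9,030

Offer 1: at 6.87% the monthly rate is 0.0057250, so the payment is 81,000 × 0.0057250 / (1 − 1.0057250^−72) = €1,375.92.
Total interest on Offer 1 = 72 × €1,375.92 − €81,000 = €18,066.24.
Offer 2: monthly rate = 7%/12 = 0.0058333; payment = 81,000 × 0.0058333 / (1 − (1+0.0058333)^−36) = €2,501.04.
Total interest on Offer 2 = 36 × €2,501.04 − €81,000 = €9,037.44.
Offer 2 is lower by €9,028.80.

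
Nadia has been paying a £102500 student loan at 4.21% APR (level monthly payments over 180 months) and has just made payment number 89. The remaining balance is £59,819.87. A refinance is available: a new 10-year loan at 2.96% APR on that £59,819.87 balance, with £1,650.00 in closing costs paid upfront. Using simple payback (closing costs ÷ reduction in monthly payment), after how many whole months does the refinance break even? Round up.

9 months

Current payment = 102,500 × 4.21%/12 / (1 − (1+0.0035083)^−180) = £769.01.
Refinanced payment = 59,819.87 × 0.0024667 / (1 − (1+0.0024667)^−120) = £576.52.
Monthly savings = £769.01 − £576.52 = £192.49.
Break-even = £1,650.00 / £192.49 = 8.57 → 9 months.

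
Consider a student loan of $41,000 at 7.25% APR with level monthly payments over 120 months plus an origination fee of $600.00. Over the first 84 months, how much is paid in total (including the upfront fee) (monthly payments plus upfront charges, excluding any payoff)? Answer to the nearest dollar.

At 7.25% the monthly rate is 0.0060417, so the payment is 41,000 × 0.0060417 / (1 − 1.0060417^−120) = $481.34.
Total outlay = 84 × $481.34 + $600.00 = $41,032.56.

$41,033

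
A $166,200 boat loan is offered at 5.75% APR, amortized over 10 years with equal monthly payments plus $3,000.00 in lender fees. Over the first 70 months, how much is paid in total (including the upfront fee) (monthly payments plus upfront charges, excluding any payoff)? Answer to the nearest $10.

Monthly rate = 5.75%/12 = 0.0047917; payment = 166,200 × 0.0047917 / (1 − (1+0.0047917)^−120) = $1,824.36.
Total outlay = 70 × $1,824.36 + $3,000.00 = $130,705.20.

$130,710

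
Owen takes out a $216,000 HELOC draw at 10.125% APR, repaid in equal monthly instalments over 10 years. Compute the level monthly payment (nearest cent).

$2,869.43

At 10.125% the monthly rate is 0.0084375, so the payment is 216,000 × 0.0084375 / (1 − 1.0084375^−120) = $2,869.43.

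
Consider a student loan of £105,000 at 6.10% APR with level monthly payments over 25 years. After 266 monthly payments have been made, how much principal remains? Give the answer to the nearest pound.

With monthly rate i = 6.1%/12 = 0.0050833, the balance after k of n payments is P · [(1+i)^n − (1+i)^k] / [(1+i)^n − 1].
(1+0.0050833)^300 = 4.57742697 and (1+0.0050833)^266 = 3.85257406, so the balance is 105,000 × (4.57742697 − 3.85257406) / (4.57742697 − 1) = £21,274.94.

£21,275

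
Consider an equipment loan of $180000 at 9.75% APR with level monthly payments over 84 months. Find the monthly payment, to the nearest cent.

Monthly rate = 9.75%/12 = 0.0081250; payment = 180,000 × 0.0081250 / (1 − (1+0.0081250)^−84) = $2,965.01.

$2,965.01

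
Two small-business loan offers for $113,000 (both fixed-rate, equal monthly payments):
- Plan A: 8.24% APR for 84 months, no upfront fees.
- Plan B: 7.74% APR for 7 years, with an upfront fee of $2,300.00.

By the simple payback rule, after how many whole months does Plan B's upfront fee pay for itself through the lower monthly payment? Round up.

82 months

Plan A: at 8.24% the monthly rate is 0.0068667, so the payment is 113,000 × 0.0068667 / (1 − 1.0068667^−84) = $1,774.78.
Plan B: monthly rate = 7.74%/12 = 0.0064500; payment = 113,000 × 0.0064500 / (1 − (1+0.0064500)^−84) = $1,746.64.
Monthly savings = $1,774.78 − $1,746.64 = $28.14.
Break-even = $2,300.00 / $28.14 = 81.73 → 82 months.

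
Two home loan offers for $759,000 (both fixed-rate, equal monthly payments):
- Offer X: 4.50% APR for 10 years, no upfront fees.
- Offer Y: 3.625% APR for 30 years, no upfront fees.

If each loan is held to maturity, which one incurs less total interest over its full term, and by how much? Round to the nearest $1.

Offer X by $302,176

Offer X: monthly rate = 4.5%/12 = 0.0037500; payment = 759,000 × 0.0037500 / (1 − (1+0.0037500)^−120) = $7,866.16.
Total interest on Offer X = 120 × $7,866.16 − $759,000 = $184,939.20.
Offer Y: monthly rate = 3.625%/12 = 0.0030208; payment = 759,000 × 0.0030208 / (1 − (1+0.0030208)^−360) = $3,461.43.
Total interest on Offer Y = 360 × $3,461.43 − $759,000 = $487,114.80.
Offer X is lower by $302,175.60.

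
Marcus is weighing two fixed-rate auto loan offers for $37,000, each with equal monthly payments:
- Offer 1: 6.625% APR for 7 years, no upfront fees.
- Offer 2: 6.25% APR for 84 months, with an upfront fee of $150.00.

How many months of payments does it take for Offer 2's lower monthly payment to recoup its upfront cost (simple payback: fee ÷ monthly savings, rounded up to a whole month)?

23 months

Offer 1: at 6.625% the monthly rate is 0.0055208, so the payment is 37,000 × 0.0055208 / (1 − 1.0055208^−84) = $551.67.
Offer 2: at 6.25% the monthly rate is 0.0052083, so the payment is 37,000 × 0.0052083 / (1 − 1.0052083^−84) = $544.96.
Monthly savings = $551.67 − $544.96 = $6.71.
Break-even = $150.00 / $6.71 = 22.35 → 23 months.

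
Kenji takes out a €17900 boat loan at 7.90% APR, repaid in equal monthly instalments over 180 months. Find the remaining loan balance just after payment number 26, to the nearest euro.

€16,425

With monthly rate i = 7.9%/12 = 0.0065833, the balance after k of n payments is P · [(1+i)^n − (1+i)^k] / [(1+i)^n − 1].
(1+0.0065833)^180 = 3.25800945 and (1+0.0065833)^26 = 1.18602301, so the balance is 17,900 × (3.25800945 − 1.18602301) / (3.25800945 − 1) = €16,425.33.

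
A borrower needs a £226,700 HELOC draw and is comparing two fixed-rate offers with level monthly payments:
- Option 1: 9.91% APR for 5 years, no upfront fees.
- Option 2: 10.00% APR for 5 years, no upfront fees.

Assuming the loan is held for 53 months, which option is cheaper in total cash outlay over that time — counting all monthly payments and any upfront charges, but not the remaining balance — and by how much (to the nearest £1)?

Option 1 by £532

Option 1: at 9.91% the monthly rate is 0.0082583, so the payment is 226,700 × 0.0082583 / (1 − 1.0082583^−60) = £4,806.67.
Option 2: monthly rate = 10%/12 = 0.0083333; payment = 226,700 × 0.0083333 / (1 − (1+0.0083333)^−60) = £4,816.71.
Over 53 months: Option 1 costs 53 × £4,806.67 = £254,753.51; Option 2 costs 53 × £4,816.71 = £255,285.63.
Option 1 is cheaper by £255,285.63 − £254,753.51 = £532.12.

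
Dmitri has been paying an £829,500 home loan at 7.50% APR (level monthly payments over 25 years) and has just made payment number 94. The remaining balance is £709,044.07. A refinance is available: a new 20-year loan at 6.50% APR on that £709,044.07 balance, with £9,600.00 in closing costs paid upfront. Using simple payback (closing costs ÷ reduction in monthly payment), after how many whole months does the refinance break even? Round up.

Current payment = 829,500 × 7.5%/12 / (1 − (1+0.0062500)^−300) = £6,129.93.
Refinanced payment = 709,044.07 × 0.0054167 / (1 − (1+0.0054167)^−240) = £5,286.44.
Monthly savings = £6,129.93 − £5,286.44 = £843.49.
Break-even = £9,600.00 / £843.49 = 11.38 → 12 months.

12 months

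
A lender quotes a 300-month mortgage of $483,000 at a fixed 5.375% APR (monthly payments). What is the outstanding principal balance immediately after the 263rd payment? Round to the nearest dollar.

$99,701

With monthly rate i = 5.375%/12 = 0.0044792, the balance after k of n payments is P · [(1+i)^n − (1+i)^k] / [(1+i)^n − 1].
(1+0.0044792)^300 = 3.82190701 and (1+0.0044792)^263 = 3.23940739, so the balance is 483,000 × (3.82190701 − 3.23940739) / (3.82190701 − 1) = $99,701.13.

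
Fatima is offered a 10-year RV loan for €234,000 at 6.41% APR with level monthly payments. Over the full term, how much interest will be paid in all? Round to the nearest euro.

€83,558

Monthly rate = 6.41%/12 = 0.0053417; payment = 234,000 × 0.0053417 / (1 − (1+0.0053417)^−120) = €2,646.32.
Total paid = 120 × €2,646.32 = €317,558.40; interest = €317,558.40 − €234,000 = €83,558.40.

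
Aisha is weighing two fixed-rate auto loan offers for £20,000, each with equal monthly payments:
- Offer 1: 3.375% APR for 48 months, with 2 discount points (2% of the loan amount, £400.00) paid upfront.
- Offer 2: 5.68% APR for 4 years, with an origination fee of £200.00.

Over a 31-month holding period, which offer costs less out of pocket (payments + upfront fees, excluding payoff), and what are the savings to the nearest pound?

Offer 1: monthly rate = 3.375%/12 = 0.0028125; payment = 20,000 × 0.0028125 / (1 − (1+0.0028125)^−48) = £446.01.
Offer 2: at 5.68% the monthly rate is 0.0047333, so the payment is 20,000 × 0.0047333 / (1 − 1.0047333^−48) = £466.77.
Over 31 months: Offer 1 costs 31 × £446.01 + £400.00 = £14,226.31; Offer 2 costs 31 × £466.77 + £200.00 = £14,669.87.
Offer 1 is cheaper by £14,669.87 − £14,226.31 = £443.56.

Offer 1 by £444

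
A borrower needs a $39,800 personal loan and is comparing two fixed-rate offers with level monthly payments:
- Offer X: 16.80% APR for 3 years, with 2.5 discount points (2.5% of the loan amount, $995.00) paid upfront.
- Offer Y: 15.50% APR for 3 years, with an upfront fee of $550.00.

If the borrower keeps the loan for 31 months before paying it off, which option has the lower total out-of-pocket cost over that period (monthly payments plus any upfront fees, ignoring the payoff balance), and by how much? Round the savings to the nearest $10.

Offer Y by $1,240

Offer X: at 16.80% the monthly rate is 0.0140000, so the payment is 39,800 × 0.0140000 / (1 − 1.0140000^−36) = $1,415.02.
Offer Y: at 15.50% the monthly rate is 0.0129167, so the payment is 39,800 × 0.0129167 / (1 − 1.0129167^−36) = $1,389.45.
Over 31 months: Offer X costs 31 × $1,415.02 + $995.00 = $44,860.62; Offer Y costs 31 × $1,389.45 + $550.00 = $43,622.95.
Offer Y is cheaper by $44,860.62 − $43,622.95 = $1,237.67.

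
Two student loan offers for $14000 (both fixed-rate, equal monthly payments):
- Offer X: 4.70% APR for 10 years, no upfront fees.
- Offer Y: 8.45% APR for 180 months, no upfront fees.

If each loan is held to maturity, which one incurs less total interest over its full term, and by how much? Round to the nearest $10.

Offer X by $7,170

Offer X: at 4.70% the monthly rate is 0.0039167, so the payment is 14,000 × 0.0039167 / (1 − 1.0039167^−120) = $146.45.
Total interest on Offer X = 120 × $146.45 − $14,000 = $3,574.00.
Offer Y: monthly rate = 8.45%/12 = 0.0070417; payment = 14,000 × 0.0070417 / (1 − (1+0.0070417)^−180) = $137.45.
Total interest on Offer Y = 180 × $137.45 − $14,000 = $10,741.00.
Offer X is lower by $7,167.00.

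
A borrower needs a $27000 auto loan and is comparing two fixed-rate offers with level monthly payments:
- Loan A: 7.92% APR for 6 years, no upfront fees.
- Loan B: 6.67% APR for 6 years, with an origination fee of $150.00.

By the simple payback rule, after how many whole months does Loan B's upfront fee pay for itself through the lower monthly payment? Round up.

Loan A: at 7.92% the monthly rate is 0.0066000, so the payment is 27,000 × 0.0066000 / (1 − 1.0066000^−72) = $472.34.
Loan B: at 6.67% the monthly rate is 0.0055583, so the payment is 27,000 × 0.0055583 / (1 − 1.0055583^−72) = $456.06.
Monthly savings = $472.34 − $456.06 = $16.28.
Break-even = $150.00 / $16.28 = 9.21 → 10 months.

10 months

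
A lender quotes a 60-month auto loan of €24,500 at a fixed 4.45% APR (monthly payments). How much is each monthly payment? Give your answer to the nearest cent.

€456.20

At 4.45% the monthly rate is 0.0037083, so the payment is 24,500 × 0.0037083 / (1 − 1.0037083^−60) = €456.20.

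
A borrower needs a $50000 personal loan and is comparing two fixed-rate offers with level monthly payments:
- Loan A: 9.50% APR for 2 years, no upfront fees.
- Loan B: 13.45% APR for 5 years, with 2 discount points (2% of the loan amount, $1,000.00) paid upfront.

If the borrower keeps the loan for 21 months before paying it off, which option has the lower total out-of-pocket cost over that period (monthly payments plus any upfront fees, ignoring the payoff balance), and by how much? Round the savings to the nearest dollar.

Loan A: monthly rate = 9.5%/12 = 0.0079167; payment = 50,000 × 0.0079167 / (1 − (1+0.0079167)^−24) = $2,295.72.
Loan B: monthly rate = 13.45%/12 = 0.0112083; payment = 50,000 × 0.0112083 / (1 − (1+0.0112083)^−60) = $1,149.20.
Over 21 months: Loan A costs 21 × $2,295.72 = $48,210.12; Loan B costs 21 × $1,149.20 + $1,000.00 = $25,133.20.
Loan B is cheaper by $48,210.12 − $25,133.20 = $23,076.92.

Loan B by $23,077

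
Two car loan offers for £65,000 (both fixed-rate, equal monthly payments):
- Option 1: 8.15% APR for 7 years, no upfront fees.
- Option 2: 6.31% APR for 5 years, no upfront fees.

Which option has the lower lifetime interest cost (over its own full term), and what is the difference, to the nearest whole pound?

Option 2 by £9,548

Option 1: monthly rate = 8.15%/12 = 0.0067917; payment = 65,000 × 0.0067917 / (1 − (1+0.0067917)^−84) = £1,017.97.
Total interest on Option 1 = 84 × £1,017.97 − £65,000 = £20,509.48.
Option 2: at 6.31% the monthly rate is 0.0052583, so the payment is 65,000 × 0.0052583 / (1 − 1.0052583^−60) = £1,266.02.
Total interest on Option 2 = 60 × £1,266.02 − £65,000 = £10,961.20.
Option 2 is lower by £9,548.28.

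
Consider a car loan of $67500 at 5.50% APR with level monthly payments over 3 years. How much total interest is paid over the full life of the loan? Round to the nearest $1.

$5,876

At 5.50% the monthly rate is 0.0045833, so the payment is 67,500 × 0.0045833 / (1 − 1.0045833^−36) = $2,038.22.
Total paid = 36 × $2,038.22 = $73,375.92; interest = $73,375.92 − $67,500 = $5,875.92.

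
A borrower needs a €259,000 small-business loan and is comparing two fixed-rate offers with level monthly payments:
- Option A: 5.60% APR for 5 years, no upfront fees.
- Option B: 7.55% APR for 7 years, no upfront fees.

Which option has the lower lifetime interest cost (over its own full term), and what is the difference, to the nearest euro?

Option A: at 5.60% the monthly rate is 0.0046667, so the payment is 259,000 × 0.0046667 / (1 − 1.0046667^−60) = €4,959.16.
Total interest on Option A = 60 × €4,959.16 − €259,000 = €38,549.60.
Option B: at 7.55% the monthly rate is 0.0062917, so the payment is 259,000 × 0.0062917 / (1 − 1.0062917^−84) = €3,979.01.
Total interest on Option B = 84 × €3,979.01 − €259,000 = €75,236.84.
Option A is lower by €36,687.24.

Option A by €36,687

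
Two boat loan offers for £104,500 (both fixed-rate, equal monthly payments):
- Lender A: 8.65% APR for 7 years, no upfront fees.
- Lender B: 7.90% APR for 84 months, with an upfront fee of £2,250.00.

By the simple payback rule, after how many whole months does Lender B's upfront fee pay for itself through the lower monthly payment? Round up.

58 months

Lender A: at 8.65% the monthly rate is 0.0072083, so the payment is 104,500 × 0.0072083 / (1 − 1.0072083^−84) = £1,662.81.
Lender B: monthly rate = 7.9%/12 = 0.0065833; payment = 104,500 × 0.0065833 / (1 − (1+0.0065833)^−84) = £1,623.56.
Monthly savings = £1,662.81 − £1,623.56 = £39.25.
Break-even = £2,250.00 / £39.25 = 57.32 → 58 months.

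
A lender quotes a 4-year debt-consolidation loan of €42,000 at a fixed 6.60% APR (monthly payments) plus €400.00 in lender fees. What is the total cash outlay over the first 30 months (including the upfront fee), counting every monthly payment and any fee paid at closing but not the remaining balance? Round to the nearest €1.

€30,339

At 6.60% the monthly rate is 0.0055000, so the payment is 42,000 × 0.0055000 / (1 − 1.0055000^−48) = €997.97.
Total outlay = 30 × €997.97 + €400.00 = €30,339.10.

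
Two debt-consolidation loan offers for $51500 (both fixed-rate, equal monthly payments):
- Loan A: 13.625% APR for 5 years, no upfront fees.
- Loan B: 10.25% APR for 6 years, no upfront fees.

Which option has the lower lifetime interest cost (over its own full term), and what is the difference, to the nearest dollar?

Loan A: at 13.625% the monthly rate is 0.0113542, so the payment is 51,500 × 0.0113542 / (1 − 1.0113542^−60) = $1,188.33.
Total interest on Loan A = 60 × $1,188.33 − $51,500 = $19,799.80.
Loan B: monthly rate = 10.25%/12 = 0.0085417; payment = 51,500 × 0.0085417 / (1 − (1+0.0085417)^−72) = $960.59.
Total interest on Loan B = 72 × $960.59 − $51,500 = $17,662.48.
Loan B is lower by $2,137.32.

Loan B by $2,137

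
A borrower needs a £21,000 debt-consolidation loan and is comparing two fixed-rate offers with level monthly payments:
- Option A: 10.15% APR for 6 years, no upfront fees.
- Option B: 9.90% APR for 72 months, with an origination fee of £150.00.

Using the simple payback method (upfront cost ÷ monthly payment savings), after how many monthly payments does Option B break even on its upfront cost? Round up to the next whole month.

57 months

Option A: monthly rate = 10.15%/12 = 0.0084583; payment = 21,000 × 0.0084583 / (1 − (1+0.0084583)^−72) = £390.63.
Option B: at 9.90% the monthly rate is 0.0082500, so the payment is 21,000 × 0.0082500 / (1 − 1.0082500^−72) = £387.98.
Monthly savings = £390.63 − £387.98 = £2.65.
Break-even = £150.00 / £2.65 = 56.60 → 57 months.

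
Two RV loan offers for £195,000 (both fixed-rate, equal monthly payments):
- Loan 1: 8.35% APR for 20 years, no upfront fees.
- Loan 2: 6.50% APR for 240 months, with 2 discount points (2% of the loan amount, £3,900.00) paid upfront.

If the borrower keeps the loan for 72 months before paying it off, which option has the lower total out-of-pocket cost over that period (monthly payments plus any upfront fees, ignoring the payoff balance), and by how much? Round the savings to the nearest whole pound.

Loan 2 by £11,934

Loan 1: at 8.35% the monthly rate is 0.0069583, so the payment is 195,000 × 0.0069583 / (1 − 1.0069583^−240) = £1,673.79.
Loan 2: at 6.50% the monthly rate is 0.0054167, so the payment is 195,000 × 0.0054167 / (1 − 1.0054167^−240) = £1,453.87.
Over 72 months: Loan 1 costs 72 × £1,673.79 = £120,512.88; Loan 2 costs 72 × £1,453.87 + £3,900.00 = £108,578.64.
Loan 2 is cheaper by £120,512.88 − £108,578.64 = £11,934.24.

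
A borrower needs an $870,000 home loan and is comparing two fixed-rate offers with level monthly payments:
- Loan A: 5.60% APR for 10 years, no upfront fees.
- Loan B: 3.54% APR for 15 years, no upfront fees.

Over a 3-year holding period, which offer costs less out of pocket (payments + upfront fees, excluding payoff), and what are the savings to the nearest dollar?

Loan B by $116,941

Loan A: at 5.60% the monthly rate is 0.0046667, so the payment is 870,000 × 0.0046667 / (1 − 1.0046667^−120) = $9,484.95.
Loan B: at 3.54% the monthly rate is 0.0029500, so the payment is 870,000 × 0.0029500 / (1 − 1.0029500^−180) = $6,236.58.
Over 36 months: Loan A costs 36 × $9,484.95 = $341,458.20; Loan B costs 36 × $6,236.58 = $224,516.88.
Loan B is cheaper by $341,458.20 − $224,516.88 = $116,941.32.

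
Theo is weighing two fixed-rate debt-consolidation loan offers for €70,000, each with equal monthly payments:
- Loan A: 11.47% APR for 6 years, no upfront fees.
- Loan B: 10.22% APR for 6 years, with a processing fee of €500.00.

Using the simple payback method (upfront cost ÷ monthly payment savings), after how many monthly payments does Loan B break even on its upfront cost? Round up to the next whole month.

12 months

Loan A: at 11.47% the monthly rate is 0.0095583, so the payment is 70,000 × 0.0095583 / (1 − 1.0095583^−72) = €1,349.30.
Loan B: at 10.22% the monthly rate is 0.0085167, so the payment is 70,000 × 0.0085167 / (1 − 1.0085167^−72) = €1,304.59.
Monthly savings = €1,349.30 − €1,304.59 = €44.71.
Break-even = €500.00 / €44.71 = 11.18 → 12 months.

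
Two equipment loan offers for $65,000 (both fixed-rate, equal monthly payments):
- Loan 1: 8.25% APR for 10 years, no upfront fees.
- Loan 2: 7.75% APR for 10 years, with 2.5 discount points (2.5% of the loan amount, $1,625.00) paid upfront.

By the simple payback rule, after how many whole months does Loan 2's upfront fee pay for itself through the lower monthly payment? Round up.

Loan 1: monthly rate = 8.25%/12 = 0.0068750; payment = 65,000 × 0.0068750 / (1 − (1+0.0068750)^−120) = $797.24.
Loan 2: at 7.75% the monthly rate is 0.0064583, so the payment is 65,000 × 0.0064583 / (1 − 1.0064583^−120) = $780.07.
Monthly savings = $797.24 − $780.07 = $17.17.
Break-even = $1,625.00 / $17.17 = 94.64 → 95 months.

95 months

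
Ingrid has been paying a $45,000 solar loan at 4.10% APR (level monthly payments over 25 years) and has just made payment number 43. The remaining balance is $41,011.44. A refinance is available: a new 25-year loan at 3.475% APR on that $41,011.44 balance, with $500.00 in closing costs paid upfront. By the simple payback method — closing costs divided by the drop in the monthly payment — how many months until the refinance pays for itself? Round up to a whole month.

15 months

Current payment = 45,000 × 4.1%/12 / (1 − (1+0.0034167)^−300) = $240.02.
Refinanced payment = 41,011.44 × 0.0028958 / (1 − (1+0.0028958)^−300) = $204.76.
Monthly savings = $240.02 − $204.76 = $35.26.
Break-even = $500.00 / $35.26 = 14.18 → 15 months.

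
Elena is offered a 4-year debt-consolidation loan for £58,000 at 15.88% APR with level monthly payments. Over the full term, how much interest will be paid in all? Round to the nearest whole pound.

Monthly rate = 15.88%/12 = 0.0132333; payment = 58,000 × 0.0132333 / (1 − (1+0.0132333)^−48) = £1,640.17.
Total paid = 48 × £1,640.17 = £78,728.16; interest = £78,728.16 − £58,000 = £20,728.16.

£20,728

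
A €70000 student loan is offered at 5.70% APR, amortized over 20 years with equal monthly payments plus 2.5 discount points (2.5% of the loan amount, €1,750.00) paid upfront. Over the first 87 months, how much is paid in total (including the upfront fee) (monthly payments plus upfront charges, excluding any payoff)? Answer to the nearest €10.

At 5.70% the monthly rate is 0.0047500, so the payment is 70,000 × 0.0047500 / (1 − 1.0047500^−240) = €489.46.
Total outlay = 87 × €489.46 + €1,750.00 = €44,333.02.

€44,330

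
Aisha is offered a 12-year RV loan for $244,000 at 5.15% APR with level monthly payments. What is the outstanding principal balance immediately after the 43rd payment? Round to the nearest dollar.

$186,147

With monthly rate i = 5.15%/12 = 0.0042917, the balance after k of n payments is P · [(1+i)^n − (1+i)^k] / [(1+i)^n − 1].
(1+0.0042917)^144 = 1.85276229 and (1+0.0042917)^43 = 1.20219229, so the balance is 244,000 × (1.85276229 − 1.20219229) / (1.85276229 − 1) = $186,146.93.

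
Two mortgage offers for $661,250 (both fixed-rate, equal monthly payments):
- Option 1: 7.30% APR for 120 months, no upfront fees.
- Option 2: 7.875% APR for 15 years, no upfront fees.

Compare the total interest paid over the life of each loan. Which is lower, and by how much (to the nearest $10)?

Option 1: monthly rate = 7.3%/12 = 0.0060833; payment = 661,250 × 0.0060833 / (1 − (1+0.0060833)^−120) = $7,780.30.
Total interest on Option 1 = 120 × $7,780.30 − $661,250 = $272,386.00.
Option 2: monthly rate = 7.875%/12 = 0.0065625; payment = 661,250 × 0.0065625 / (1 − (1+0.0065625)^−180) = $6,271.62.
Total interest on Option 2 = 180 × $6,271.62 − $661,250 = $467,641.60.
Option 1 is lower by $195,255.60.

Option 1 by $195,260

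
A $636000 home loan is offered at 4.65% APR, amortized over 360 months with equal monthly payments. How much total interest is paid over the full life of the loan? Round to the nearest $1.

$544,602

At 4.65% the monthly rate is 0.0038750, so the payment is 636,000 × 0.0038750 / (1 − 1.0038750^−360) = $3,279.45.
Total paid = 360 × $3,279.45 = $1,180,602.00; interest = $1,180,602.00 − $636,000 = $544,602.00.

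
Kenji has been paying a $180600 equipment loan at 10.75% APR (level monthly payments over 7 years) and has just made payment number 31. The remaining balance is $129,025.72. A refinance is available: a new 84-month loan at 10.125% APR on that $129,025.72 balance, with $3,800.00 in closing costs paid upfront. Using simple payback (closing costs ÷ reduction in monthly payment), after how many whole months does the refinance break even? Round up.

5 months

Current payment = 180,600 × 10.75%/12 / (1 − (1+0.0089583)^−84) = $3,068.62.
Refinanced payment = 129,025.72 × 0.0084375 / (1 − (1+0.0084375)^−84) = $2,150.32.
Monthly savings = $3,068.62 − $2,150.32 = $918.30.
Break-even = $3,800.00 / $918.30 = 4.14 → 5 months.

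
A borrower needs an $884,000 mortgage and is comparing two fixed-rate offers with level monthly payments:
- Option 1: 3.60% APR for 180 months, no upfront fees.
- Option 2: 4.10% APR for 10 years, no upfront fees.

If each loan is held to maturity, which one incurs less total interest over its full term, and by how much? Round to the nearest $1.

Option 2 by $66,294

Option 1: at 3.60% the monthly rate is 0.0030000, so the payment is 884,000 × 0.0030000 / (1 − 1.0030000^−180) = $6,363.06.
Total interest on Option 1 = 180 × $6,363.06 − $884,000 = $261,350.80.
Option 2: at 4.10% the monthly rate is 0.0034167, so the payment is 884,000 × 0.0034167 / (1 − 1.0034167^−120) = $8,992.14.
Total interest on Option 2 = 120 × $8,992.14 − $884,000 = $195,056.80.
Option 2 is lower by $66,294.00.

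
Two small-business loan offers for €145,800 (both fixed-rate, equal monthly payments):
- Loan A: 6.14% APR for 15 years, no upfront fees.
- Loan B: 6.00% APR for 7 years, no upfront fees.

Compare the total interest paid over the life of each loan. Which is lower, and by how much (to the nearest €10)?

Loan B by €44,540

Loan A: at 6.14% the monthly rate is 0.0051167, so the payment is 145,800 × 0.0051167 / (1 − 1.0051167^−180) = €1,241.40.
Total interest on Loan A = 180 × €1,241.40 − €145,800 = €77,652.00.
Loan B: at 6.00% the monthly rate is 0.0050000, so the payment is 145,800 × 0.0050000 / (1 − 1.0050000^−84) = €2,129.93.
Total interest on Loan B = 84 × €2,129.93 − €145,800 = €33,114.12.
Loan B is lower by €44,537.88.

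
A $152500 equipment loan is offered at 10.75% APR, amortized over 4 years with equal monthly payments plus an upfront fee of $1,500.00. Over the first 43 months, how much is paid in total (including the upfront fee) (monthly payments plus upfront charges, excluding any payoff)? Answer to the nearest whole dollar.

$170,187

At 10.75% the monthly rate is 0.0089583, so the payment is 152,500 × 0.0089583 / (1 − 1.0089583^−48) = $3,922.95.
Total outlay = 43 × $3,922.95 + $1,500.00 = $170,186.85.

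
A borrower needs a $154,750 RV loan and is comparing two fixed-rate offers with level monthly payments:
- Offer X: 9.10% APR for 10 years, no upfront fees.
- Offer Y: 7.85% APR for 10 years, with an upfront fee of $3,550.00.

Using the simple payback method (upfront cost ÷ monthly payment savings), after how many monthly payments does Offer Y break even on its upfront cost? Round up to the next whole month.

Offer X: at 9.10% the monthly rate is 0.0075833, so the payment is 154,750 × 0.0075833 / (1 − 1.0075833^−120) = $1,968.69.
Offer Y: monthly rate = 7.85%/12 = 0.0065417; payment = 154,750 × 0.0065417 / (1 − (1+0.0065417)^−120) = $1,865.30.
Monthly savings = $1,968.69 − $1,865.30 = $103.39.
Break-even = $3,550.00 / $103.39 = 34.34 → 35 months.

35 months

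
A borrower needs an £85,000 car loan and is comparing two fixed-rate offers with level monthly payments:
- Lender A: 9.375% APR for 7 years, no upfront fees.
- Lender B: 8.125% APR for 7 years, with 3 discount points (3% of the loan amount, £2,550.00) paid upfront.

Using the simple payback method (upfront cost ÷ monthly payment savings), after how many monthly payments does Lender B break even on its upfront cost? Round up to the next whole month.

Lender A: at 9.375% the monthly rate is 0.0078125, so the payment is 85,000 × 0.0078125 / (1 − 1.0078125^−84) = £1,383.80.
Lender B: monthly rate = 8.125%/12 = 0.0067708; payment = 85,000 × 0.0067708 / (1 − (1+0.0067708)^−84) = £1,330.13.
Monthly savings = £1,383.80 − £1,330.13 = £53.67.
Break-even = £2,550.00 / £53.67 = 47.51 → 48 months.

48 months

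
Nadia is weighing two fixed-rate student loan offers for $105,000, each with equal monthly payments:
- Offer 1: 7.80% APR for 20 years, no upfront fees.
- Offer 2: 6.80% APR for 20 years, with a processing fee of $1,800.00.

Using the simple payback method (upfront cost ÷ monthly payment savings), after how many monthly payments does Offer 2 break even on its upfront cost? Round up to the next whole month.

29 months

Offer 1: at 7.80% the monthly rate is 0.0065000, so the payment is 105,000 × 0.0065000 / (1 − 1.0065000^−240) = $865.24.
Offer 2: at 6.80% the monthly rate is 0.0056667, so the payment is 105,000 × 0.0056667 / (1 − 1.0056667^−240) = $801.51.
Monthly savings = $865.24 − $801.51 = $63.73.
Break-even = $1,800.00 / $63.73 = 28.24 → 29 months.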